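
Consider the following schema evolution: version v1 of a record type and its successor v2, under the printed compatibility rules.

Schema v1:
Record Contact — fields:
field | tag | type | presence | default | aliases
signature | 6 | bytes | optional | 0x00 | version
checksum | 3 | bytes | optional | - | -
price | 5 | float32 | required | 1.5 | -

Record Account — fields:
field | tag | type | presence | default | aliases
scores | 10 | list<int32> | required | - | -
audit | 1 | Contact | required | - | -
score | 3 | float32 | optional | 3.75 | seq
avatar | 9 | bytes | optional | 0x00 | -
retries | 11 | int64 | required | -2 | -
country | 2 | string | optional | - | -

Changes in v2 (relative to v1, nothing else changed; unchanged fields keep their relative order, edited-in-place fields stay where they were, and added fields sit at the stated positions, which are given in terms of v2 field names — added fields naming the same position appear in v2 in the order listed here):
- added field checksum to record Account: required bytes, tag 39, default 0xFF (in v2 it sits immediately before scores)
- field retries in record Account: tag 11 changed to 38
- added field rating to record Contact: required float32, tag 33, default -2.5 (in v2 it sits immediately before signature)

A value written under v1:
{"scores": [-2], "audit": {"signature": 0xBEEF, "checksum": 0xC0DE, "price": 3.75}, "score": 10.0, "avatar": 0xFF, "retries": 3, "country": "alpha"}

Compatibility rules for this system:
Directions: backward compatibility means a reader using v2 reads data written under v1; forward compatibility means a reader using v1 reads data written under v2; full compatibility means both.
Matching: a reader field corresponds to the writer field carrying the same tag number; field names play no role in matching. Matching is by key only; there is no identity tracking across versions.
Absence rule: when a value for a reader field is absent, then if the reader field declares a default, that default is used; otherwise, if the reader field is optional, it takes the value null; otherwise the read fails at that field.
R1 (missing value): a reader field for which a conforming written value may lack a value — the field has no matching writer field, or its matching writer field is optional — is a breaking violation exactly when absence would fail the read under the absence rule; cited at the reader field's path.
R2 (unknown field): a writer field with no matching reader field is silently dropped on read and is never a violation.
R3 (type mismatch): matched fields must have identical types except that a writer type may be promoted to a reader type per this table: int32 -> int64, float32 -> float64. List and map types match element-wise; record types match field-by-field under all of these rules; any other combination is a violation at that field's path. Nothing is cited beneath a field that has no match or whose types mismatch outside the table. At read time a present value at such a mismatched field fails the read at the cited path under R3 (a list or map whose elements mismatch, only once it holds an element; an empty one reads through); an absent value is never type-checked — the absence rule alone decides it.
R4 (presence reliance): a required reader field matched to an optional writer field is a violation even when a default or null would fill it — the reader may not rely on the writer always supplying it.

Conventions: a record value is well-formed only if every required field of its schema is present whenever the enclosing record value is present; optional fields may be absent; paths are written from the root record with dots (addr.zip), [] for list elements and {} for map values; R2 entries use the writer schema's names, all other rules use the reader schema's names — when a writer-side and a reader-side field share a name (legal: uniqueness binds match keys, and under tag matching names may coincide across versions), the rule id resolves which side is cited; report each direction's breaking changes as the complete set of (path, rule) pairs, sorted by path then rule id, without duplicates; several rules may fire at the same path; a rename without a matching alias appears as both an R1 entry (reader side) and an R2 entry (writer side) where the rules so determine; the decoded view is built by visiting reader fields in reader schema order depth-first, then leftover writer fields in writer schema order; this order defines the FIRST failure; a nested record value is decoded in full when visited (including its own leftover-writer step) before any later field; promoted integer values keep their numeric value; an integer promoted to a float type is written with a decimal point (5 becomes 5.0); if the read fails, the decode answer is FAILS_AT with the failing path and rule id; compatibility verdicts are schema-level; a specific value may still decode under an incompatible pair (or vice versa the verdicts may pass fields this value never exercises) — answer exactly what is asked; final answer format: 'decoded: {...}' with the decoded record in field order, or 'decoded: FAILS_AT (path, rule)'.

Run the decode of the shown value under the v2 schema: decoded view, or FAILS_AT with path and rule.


decoded: {"checksum": 0xFF, "scores": [-2], "audit": {"rating": -2.5, "signature": 0xBEEF, "checksum": 0xC0DE, "price": 3.75}, "score": 10.0, "avatar": 0xFF, "retries": -2, "country": "alpha"}

arrows below run writer -> reader for Account
migrating the Account value to v2:
  checksum := 0xFF (absent -> default)
  scores := [-2]
  audit.rating := -2.5 (absent -> default)
  audit.signature := 0xBEEF
  audit.checksum := 0xC0DE
  audit.price := 3.75
  score := 10.0
  avatar := 0xFF
  retries := -2 (absent -> default)
  country := "alpha"
  writer retries: unknown -> dropped
  => decoded: {"checksum": 0xFF, "scores": [-2], "audit": {"rating": -2.5, "signature": 0xBEEF, "checksum": 0xC0DE, "price": 3.75}, "score": 10.0, "avatar": 0xFF, "retries": -2, "country": "alpha"}


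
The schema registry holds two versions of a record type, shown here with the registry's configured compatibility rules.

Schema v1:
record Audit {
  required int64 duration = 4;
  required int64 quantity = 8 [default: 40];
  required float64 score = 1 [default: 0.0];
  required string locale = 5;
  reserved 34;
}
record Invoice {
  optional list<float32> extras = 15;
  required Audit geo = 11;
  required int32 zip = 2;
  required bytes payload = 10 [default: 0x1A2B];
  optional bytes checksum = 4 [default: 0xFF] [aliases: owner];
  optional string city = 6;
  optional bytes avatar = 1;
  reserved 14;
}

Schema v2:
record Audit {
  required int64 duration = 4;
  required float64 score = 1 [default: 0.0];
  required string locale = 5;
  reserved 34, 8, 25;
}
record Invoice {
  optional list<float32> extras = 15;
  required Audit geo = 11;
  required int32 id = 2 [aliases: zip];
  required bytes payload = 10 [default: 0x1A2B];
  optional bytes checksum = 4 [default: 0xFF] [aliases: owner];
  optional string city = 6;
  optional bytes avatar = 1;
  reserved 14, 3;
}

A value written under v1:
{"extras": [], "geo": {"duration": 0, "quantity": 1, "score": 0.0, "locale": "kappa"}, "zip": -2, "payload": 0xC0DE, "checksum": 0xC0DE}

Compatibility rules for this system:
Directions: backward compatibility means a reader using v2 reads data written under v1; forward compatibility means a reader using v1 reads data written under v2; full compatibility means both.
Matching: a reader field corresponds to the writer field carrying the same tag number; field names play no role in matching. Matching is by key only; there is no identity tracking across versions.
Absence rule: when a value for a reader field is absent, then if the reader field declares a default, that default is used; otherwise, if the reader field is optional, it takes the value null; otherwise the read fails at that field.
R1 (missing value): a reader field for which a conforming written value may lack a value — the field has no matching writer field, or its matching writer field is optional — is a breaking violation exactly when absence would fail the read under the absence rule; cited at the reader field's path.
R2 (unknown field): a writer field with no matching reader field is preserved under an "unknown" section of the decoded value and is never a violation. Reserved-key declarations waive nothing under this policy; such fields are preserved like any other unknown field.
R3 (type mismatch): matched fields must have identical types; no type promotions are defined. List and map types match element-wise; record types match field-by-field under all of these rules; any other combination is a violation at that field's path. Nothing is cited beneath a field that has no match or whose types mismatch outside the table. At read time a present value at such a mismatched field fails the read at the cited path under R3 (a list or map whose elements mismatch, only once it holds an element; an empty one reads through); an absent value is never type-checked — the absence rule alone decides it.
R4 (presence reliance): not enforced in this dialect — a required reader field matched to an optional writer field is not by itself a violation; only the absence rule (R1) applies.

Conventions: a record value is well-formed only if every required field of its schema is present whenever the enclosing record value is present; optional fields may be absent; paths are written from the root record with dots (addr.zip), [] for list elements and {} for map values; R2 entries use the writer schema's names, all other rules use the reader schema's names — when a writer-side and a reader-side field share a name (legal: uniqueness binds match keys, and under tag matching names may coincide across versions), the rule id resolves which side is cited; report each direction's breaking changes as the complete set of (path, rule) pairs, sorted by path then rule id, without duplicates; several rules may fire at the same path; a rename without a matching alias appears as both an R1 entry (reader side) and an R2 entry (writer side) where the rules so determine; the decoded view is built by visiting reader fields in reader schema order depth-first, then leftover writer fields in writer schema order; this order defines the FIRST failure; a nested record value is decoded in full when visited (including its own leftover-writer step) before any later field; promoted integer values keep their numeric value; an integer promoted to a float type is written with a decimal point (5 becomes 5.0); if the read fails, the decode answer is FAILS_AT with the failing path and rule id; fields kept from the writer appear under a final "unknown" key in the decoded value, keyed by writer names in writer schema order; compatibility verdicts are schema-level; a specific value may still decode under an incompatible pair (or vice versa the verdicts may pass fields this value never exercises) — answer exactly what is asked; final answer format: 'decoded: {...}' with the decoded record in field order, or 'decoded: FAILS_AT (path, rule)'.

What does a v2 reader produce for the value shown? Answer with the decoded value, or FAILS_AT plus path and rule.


the writer's type comes first in each Invoice pair
decoding the Invoice value with the v2 reader:
  extras := []
  geo.duration := 0
  geo.score := 0.0
  geo.locale := "kappa"
  writer geo.quantity: kept under "unknown"
  id := -2 (from writer zip)
  payload := 0xC0DE
  checksum := 0xC0DE
  city := null (missing; optional => null)
  avatar := null (missing; optional => null)
  => decoded: {"extras": [], "geo": {"duration": 0, "score": 0.0, "locale": "kappa", "unknown": {"quantity": 1}}, "id": -2, "payload": 0xC0DE, "checksum": 0xC0DE, "city": null, "avatar": null}

decoded: {"extras": [], "geo": {"duration": 0, "score": 0.0, "locale": "kappa", "unknown": {"quantity": 1}}, "id": -2, "payload": 0xC0DE, "checksum": 0xC0DE, "city": null, "avatar": null}


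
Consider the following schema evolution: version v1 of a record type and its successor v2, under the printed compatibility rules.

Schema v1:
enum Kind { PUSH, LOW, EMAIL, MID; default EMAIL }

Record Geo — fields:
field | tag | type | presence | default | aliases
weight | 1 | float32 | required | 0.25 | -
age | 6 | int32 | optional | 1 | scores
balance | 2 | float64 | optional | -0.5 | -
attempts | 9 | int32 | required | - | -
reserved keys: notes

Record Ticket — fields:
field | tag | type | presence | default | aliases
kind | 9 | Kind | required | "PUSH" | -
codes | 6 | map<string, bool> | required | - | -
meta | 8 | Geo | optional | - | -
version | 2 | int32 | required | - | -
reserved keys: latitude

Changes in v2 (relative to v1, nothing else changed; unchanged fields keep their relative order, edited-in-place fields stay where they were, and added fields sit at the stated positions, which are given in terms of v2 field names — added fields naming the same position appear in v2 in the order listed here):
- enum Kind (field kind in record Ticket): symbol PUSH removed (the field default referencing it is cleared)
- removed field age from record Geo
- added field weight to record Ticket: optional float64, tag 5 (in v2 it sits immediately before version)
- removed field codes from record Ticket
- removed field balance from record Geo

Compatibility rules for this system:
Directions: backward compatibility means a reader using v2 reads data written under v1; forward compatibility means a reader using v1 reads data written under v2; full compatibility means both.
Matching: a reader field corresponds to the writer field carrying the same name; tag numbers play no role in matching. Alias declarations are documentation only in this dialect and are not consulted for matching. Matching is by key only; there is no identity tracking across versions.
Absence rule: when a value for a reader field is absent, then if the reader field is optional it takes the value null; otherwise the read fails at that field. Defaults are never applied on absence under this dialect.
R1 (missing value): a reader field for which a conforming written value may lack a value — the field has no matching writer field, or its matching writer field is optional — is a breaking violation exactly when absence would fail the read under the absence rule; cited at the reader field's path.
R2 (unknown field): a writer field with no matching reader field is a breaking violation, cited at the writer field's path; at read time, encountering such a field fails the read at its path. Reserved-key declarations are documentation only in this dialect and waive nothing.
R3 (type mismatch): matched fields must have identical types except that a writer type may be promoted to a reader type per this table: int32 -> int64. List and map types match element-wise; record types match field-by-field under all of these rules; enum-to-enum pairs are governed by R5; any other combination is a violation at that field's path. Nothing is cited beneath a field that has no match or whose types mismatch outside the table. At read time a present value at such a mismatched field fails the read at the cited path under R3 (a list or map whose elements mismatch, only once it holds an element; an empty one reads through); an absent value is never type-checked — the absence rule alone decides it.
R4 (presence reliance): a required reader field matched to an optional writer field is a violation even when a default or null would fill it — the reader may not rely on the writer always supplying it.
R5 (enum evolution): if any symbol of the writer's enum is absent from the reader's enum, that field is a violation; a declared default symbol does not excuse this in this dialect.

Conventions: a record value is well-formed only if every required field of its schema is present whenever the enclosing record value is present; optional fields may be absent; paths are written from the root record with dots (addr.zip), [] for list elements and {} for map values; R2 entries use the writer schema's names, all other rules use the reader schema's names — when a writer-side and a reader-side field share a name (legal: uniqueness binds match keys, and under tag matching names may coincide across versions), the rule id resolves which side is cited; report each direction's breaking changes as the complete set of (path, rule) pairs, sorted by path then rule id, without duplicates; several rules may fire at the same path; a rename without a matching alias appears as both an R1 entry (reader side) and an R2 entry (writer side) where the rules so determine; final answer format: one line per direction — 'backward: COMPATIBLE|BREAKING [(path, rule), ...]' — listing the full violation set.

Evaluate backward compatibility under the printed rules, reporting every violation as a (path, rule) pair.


backward: BREAKING [(codes, R2), (kind, R5), (meta.age, R2), (meta.balance, R2)]

each type pair in Ticket: writer, then reader
backward pass over Ticket, reader schema v2, writer schema v1:
  Kind -> Kind, writer required: kind aligns to kind
  Geo -> Geo, writer optional: meta aligns to meta
  weight: no writer match
  int32 -> int32, writer required: version aligns to version
  codes (writer side), unknown to reader
  float32 -> float32, writer required: meta.weight aligns to meta.weight
  int32 -> int32, writer required: meta.attempts aligns to meta.attempts
  meta.age (writer side), unknown to reader
  meta.balance (writer side), unknown to reader
  R2 fires at codes
  R5 fires at kind
  R2 fires at meta.age
  R2 fires at meta.balance
  => backward: BREAKING (4)
ruling out the remaining Ticket differences:
  added field weight to record Ticket: optional float64, tag 5 (in v2 it sits immediately before version) -> affects forward compatibility only, which is not asked


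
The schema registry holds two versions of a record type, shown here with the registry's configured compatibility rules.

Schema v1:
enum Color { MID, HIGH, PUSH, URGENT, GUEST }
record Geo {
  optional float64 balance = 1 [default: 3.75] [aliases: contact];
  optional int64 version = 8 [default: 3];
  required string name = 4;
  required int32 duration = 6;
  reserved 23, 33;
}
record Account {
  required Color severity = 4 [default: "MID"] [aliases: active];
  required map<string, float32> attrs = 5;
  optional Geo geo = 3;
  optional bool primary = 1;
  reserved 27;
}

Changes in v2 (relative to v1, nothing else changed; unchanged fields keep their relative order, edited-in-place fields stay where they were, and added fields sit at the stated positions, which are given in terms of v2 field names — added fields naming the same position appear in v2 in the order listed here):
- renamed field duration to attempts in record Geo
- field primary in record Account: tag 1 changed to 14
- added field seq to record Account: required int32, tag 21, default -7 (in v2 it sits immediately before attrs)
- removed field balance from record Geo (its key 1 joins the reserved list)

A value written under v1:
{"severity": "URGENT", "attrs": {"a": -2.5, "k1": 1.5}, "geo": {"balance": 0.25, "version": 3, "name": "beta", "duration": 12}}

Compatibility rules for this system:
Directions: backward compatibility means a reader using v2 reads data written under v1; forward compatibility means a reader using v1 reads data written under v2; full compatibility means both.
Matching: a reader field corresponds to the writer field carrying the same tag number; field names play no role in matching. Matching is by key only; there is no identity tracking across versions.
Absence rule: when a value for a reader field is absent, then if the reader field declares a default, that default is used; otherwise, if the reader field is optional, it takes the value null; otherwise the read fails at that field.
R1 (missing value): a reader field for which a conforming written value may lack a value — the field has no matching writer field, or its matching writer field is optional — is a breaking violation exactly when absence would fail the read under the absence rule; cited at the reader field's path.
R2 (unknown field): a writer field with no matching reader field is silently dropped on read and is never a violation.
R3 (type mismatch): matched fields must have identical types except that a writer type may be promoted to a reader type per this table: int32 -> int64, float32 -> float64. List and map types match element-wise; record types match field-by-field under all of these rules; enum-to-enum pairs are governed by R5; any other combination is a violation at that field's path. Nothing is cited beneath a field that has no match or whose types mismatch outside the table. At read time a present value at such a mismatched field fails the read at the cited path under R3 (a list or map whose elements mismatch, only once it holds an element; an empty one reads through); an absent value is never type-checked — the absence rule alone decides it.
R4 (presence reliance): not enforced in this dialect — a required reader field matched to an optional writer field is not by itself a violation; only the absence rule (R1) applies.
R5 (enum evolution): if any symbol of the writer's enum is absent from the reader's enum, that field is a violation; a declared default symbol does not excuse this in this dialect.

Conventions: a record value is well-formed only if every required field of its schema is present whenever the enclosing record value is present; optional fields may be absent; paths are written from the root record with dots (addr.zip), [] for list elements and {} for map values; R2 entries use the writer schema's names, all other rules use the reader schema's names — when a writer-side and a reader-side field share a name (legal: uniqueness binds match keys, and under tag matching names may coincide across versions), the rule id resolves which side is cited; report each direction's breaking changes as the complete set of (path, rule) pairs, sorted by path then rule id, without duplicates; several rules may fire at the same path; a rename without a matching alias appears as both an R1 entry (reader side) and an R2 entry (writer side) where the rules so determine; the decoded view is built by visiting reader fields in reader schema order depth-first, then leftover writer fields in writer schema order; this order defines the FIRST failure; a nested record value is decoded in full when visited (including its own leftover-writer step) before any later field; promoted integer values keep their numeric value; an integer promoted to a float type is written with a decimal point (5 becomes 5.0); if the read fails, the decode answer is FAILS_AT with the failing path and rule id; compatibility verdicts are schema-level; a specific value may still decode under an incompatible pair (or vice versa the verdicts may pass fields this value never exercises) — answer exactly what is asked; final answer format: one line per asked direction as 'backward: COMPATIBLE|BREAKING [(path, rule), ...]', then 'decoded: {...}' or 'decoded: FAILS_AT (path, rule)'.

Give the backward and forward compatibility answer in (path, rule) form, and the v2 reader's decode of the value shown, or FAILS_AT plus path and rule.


each type pair in Account: writer, then reader
backward for Account (reader v2, writer v1):
  severity: paired with writer severity (Color -> Color; writer required)
  seq: no writer match
  attrs: paired with writer attrs (map<string, float32> -> map<string, float32>; writer required)
  geo: paired with writer geo (Geo -> Geo; writer optional)
  primary: no writer match
  primary (writer side), unknown to reader
  geo.version: paired with writer geo.version (int64 -> int64; writer optional)
  geo.name: paired with writer geo.name (string -> string; writer required)
  geo.attempts: paired with writer geo.duration (int32 -> int32; writer required)
  geo.balance (writer side), unknown to reader
  => backward verdict for Account: COMPATIBLE, no violations
forward for Account (reader v1, writer v2):
  severity: paired with writer severity (Color -> Color; writer required)
  attrs: paired with writer attrs (map<string, float32> -> map<string, float32>; writer required)
  geo: paired with writer geo (Geo -> Geo; writer optional)
  primary: no writer match
  seq (writer side), unknown to reader
  primary (writer side), unknown to reader
  geo.balance: no writer match
  geo.version: paired with writer geo.version (int64 -> int64; writer optional)
  geo.name: paired with writer geo.name (string -> string; writer required)
  geo.duration: paired with writer geo.attempts (int32 -> int32; writer required)
  => forward verdict for Account: COMPATIBLE, no violations
decode walk for Account under reader schema v2:
  severity := "URGENT"
  seq := -7 (absent -> default)
  attrs := {"a": -2.5, "k1": 1.5}
  geo.version := 3
  geo.name := "beta"
  geo.attempts := 12 (from writer duration)
  writer geo.balance: unknown -> dropped
  primary := null (absent, optional -> null)
  => decoded: {"severity": "URGENT", "seq": -7, "attrs": {"a": -2.5, "k1": 1.5}, "geo": {"version": 3, "name": "beta", "attempts": 12}, "primary": null}

backward: COMPATIBLE []; forward: COMPATIBLE []; decoded: {"severity": "URGENT", "seq": -7, "attrs": {"a": -2.5, "k1": 1.5}, "geo": {"version": 3, "name": "beta", "attempts": 12}, "primary": null}


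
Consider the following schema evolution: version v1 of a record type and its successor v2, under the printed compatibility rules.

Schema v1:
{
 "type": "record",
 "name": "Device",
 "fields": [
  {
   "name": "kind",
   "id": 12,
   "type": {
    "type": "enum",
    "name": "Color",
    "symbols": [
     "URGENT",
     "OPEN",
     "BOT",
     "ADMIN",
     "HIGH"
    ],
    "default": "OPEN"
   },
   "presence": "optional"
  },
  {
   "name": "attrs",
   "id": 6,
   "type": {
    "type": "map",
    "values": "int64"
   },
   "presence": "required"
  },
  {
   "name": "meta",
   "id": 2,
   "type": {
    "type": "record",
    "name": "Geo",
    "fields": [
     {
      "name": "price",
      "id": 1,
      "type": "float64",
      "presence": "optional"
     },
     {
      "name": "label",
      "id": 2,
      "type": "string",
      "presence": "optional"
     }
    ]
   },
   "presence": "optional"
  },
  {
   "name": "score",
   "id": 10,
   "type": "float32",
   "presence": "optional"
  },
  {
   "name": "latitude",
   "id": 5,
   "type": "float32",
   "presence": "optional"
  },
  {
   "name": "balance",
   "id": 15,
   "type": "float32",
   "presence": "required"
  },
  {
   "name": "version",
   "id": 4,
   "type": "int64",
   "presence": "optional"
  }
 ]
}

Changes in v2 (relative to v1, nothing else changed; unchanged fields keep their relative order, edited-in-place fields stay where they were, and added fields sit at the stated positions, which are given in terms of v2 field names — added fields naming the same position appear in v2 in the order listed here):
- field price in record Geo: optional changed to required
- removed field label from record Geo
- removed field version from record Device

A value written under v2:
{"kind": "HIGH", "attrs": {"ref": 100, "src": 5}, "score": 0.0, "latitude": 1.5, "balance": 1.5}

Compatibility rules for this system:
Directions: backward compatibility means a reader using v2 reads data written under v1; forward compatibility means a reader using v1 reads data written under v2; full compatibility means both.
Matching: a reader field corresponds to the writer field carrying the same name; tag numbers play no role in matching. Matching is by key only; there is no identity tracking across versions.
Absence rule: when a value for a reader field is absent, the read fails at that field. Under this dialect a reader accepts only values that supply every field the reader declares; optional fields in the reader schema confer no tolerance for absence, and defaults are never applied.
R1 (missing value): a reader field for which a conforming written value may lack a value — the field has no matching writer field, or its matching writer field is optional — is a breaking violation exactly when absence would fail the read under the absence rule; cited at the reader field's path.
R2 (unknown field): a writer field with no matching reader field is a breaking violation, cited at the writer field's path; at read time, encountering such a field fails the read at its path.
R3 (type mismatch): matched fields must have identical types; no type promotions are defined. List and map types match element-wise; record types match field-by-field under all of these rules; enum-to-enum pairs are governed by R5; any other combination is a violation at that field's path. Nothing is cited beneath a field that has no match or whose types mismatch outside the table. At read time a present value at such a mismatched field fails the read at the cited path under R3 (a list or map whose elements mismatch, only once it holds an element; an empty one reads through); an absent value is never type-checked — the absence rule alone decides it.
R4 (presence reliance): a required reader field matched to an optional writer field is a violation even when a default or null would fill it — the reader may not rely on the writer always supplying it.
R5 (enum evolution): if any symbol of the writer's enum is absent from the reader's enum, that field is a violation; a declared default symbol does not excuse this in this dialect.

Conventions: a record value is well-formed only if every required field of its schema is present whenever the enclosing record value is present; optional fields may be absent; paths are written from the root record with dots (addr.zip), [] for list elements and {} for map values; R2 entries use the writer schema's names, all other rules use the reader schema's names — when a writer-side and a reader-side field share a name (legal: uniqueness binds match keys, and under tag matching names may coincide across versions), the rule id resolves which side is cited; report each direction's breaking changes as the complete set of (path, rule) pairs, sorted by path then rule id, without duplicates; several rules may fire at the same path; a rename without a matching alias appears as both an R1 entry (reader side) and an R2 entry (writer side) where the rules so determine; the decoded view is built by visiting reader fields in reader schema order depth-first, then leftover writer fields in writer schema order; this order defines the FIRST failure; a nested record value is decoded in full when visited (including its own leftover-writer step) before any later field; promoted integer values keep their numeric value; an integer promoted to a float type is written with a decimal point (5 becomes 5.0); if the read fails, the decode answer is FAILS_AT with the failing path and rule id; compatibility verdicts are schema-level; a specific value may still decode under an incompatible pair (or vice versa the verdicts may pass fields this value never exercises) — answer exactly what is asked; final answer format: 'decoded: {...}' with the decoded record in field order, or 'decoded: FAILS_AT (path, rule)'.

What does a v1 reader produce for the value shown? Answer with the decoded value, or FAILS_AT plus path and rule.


the writer's type comes first in each Device pair
migrating the Device value to v1:
  kind := "HIGH"
  attrs := {"ref": 100, "src": 5}
  read fails at meta under R1 (no fill)
  => FAILS_AT (meta, R1)
checking off the Device differences that do not matter here:
  field price in record Geo: optional changed to required -> affects the rule determinations only; this particular Device value decodes identically
  removed field label from record Geo -> affects the rule determinations only; this particular Device value decodes identically
  removed field version from record Device -> affects the rule determinations only; this particular Device value decodes identically

decoded: FAILS_AT (meta, R1)


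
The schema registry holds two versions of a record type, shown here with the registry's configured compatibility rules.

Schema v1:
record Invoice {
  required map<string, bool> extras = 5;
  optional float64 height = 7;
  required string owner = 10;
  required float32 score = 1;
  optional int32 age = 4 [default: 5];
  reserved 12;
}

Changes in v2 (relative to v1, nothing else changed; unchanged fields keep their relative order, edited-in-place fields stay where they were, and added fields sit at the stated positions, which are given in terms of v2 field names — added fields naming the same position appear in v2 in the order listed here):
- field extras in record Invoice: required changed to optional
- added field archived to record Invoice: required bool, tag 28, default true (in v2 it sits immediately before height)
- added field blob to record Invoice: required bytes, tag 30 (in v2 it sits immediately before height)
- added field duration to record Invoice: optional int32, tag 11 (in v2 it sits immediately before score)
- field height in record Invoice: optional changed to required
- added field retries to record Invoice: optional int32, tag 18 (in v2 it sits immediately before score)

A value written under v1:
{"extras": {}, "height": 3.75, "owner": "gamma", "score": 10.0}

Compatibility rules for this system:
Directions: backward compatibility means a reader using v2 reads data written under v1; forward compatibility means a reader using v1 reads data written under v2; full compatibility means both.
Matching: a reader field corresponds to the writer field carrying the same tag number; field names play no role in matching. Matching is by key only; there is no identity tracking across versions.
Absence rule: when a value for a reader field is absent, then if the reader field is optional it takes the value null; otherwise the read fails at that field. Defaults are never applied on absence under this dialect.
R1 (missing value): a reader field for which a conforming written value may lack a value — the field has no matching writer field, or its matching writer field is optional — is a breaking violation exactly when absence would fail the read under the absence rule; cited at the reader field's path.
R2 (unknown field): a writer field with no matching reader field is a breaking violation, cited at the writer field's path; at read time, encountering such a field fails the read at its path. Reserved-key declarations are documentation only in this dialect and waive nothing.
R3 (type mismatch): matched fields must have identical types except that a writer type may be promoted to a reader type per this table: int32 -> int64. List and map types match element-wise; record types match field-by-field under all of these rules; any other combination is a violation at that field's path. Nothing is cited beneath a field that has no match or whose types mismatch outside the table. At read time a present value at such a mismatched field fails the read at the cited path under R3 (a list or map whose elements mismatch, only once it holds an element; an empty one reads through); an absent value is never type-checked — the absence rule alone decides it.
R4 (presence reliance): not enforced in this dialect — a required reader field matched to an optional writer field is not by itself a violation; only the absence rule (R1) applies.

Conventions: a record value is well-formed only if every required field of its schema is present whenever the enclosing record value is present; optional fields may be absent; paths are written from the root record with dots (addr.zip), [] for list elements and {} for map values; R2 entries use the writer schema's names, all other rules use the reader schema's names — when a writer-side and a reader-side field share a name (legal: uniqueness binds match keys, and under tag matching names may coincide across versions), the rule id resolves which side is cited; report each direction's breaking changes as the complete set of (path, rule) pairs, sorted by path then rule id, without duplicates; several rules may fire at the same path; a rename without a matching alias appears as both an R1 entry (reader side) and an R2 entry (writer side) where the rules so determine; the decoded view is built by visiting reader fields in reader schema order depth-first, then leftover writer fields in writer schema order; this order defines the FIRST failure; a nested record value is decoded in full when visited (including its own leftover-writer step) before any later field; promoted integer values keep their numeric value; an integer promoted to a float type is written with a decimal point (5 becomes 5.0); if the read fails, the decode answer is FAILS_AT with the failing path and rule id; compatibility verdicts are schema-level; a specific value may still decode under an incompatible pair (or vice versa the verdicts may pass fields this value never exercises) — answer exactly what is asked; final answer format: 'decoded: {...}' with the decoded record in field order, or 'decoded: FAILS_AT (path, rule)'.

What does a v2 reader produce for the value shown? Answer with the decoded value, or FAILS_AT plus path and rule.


the writer's type comes first in each Invoice pair
decode (reader v2):
  extras := {}
  read fails at archived under R1 (no fill)
  => FAILS_AT (archived, R1)
the rest of the Invoice diff is inert for this question:
  field extras in record Invoice: required changed to optional -> matters for Invoice compatibility verdicts, not for this value's decode
  added field duration to record Invoice: optional int32, tag 11 (in v2 it sits immediately before score) -> matters for Invoice compatibility verdicts, not for this value's decode
  added field retries to record Invoice: optional int32, tag 18 (in v2 it sits immediately before score) -> matters for Invoice compatibility verdicts, not for this value's decode
  field height in record Invoice: optional changed to required -> matters for Invoice compatibility verdicts, not for this value's decode
  added field blob to record Invoice: required bytes, tag 30 (in v2 it sits immediately before height) -> matters for Invoice compatibility verdicts, not for this value's decode

decoded: FAILS_AT (archived, R1)


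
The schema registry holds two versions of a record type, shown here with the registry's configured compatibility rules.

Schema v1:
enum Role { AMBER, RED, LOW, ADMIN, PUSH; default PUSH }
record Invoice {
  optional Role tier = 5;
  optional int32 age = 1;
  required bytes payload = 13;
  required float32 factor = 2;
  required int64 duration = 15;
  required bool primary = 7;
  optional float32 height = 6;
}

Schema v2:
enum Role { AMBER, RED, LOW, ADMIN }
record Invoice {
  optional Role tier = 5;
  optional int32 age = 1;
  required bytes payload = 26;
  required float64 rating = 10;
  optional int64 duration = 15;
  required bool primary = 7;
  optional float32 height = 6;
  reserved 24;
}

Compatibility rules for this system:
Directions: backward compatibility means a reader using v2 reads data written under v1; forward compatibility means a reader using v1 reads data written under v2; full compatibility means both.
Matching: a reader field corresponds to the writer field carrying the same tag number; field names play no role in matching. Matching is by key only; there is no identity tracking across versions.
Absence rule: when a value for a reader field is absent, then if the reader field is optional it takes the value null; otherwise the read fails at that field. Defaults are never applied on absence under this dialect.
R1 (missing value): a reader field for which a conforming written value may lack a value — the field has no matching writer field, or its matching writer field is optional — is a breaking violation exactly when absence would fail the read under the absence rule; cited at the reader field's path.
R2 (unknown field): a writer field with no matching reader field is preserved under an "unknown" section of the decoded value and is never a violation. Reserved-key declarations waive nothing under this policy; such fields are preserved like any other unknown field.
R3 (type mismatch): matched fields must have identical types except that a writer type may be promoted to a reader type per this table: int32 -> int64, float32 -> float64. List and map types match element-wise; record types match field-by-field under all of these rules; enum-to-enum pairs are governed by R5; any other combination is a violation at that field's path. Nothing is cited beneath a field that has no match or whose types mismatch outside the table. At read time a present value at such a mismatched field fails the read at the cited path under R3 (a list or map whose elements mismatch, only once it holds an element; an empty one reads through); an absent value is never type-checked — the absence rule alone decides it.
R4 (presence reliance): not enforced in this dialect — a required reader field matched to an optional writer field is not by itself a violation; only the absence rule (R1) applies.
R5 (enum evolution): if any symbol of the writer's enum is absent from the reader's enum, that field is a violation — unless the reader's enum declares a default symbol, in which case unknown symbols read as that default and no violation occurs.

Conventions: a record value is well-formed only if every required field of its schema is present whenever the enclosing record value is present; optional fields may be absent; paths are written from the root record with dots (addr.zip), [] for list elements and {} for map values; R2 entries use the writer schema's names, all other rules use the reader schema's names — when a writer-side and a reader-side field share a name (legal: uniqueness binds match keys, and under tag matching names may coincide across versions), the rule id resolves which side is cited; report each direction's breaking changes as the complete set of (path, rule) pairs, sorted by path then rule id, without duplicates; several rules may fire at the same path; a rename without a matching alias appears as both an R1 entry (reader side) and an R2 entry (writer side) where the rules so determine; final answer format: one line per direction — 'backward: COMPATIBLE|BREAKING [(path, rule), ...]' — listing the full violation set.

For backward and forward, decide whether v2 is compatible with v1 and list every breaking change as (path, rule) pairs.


backward: BREAKING [(payload, R1), (rating, R1), (tier, R5)]; forward: BREAKING [(duration, R1), (factor, R1), (payload, R1)]

in Invoice below, arrows point writer -> reader
checking backward for Invoice: reader v2 against writer v1:
  tier <- tier (Role -> Role, writer optional)
  age <- age (int32 -> int32, writer optional)
  payload: no writer match
  rating: no writer match
  duration <- duration (int64 -> int64, writer required)
  primary <- primary (bool -> bool, writer required)
  height <- height (float32 -> float32, writer optional)
  leftover writer field: payload
  leftover writer field: factor
  violation R1 at payload
  violation R1 at rating
  violation R5 at tier
  backward on Invoice therefore BREAKING (3)
checking forward for Invoice: reader v1 against writer v2:
  tier <- tier (Role -> Role, writer optional)
  age <- age (int32 -> int32, writer optional)
  payload: no writer match
  factor: no writer match
  duration <- duration (int64 -> int64, writer optional)
  primary <- primary (bool -> bool, writer required)
  height <- height (float32 -> float32, writer optional)
  leftover writer field: payload
  leftover writer field: rating
  violation R1 at duration
  violation R1 at factor
  violation R1 at payload
  forward on Invoice therefore BREAKING (3)
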